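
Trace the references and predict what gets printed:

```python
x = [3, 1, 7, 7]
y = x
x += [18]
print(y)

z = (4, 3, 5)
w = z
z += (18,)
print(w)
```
[3, 1, 7, 7, 18]
(4, 3, 5)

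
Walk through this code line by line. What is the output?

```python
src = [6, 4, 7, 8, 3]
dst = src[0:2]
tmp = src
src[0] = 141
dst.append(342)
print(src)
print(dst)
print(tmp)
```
[141, 4, 7, 8, 3]
[6, 4, 342]
[141, 4, 7, 8, 3]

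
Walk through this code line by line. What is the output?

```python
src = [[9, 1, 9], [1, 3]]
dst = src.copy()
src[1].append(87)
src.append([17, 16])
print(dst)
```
[[9, 1, 9], [1, 3, 87]]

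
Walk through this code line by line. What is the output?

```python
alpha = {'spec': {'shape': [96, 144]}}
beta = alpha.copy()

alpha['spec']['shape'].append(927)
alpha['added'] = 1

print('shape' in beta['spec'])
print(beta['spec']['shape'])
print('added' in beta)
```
True
[96, 144, 927]
False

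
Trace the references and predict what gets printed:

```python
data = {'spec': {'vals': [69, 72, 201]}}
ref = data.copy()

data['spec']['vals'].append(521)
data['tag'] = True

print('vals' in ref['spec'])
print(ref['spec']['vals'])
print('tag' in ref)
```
True
[69, 72, 201, 521]
False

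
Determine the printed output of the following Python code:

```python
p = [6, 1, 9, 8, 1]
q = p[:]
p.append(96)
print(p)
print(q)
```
[6, 1, 9, 8, 1, 96]
[6, 1, 9, 8, 1]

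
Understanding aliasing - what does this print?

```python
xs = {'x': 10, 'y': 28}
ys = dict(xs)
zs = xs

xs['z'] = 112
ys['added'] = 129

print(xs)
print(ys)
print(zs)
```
{'x': 10, 'y': 28, 'z': 112}
{'x': 10, 'y': 28, 'added': 129}
{'x': 10, 'y': 28, 'z': 112}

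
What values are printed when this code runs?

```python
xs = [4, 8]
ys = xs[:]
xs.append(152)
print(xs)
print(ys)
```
[4, 8, 152]
[4, 8]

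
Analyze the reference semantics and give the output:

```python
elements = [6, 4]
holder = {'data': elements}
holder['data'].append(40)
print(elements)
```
[6, 4, 40]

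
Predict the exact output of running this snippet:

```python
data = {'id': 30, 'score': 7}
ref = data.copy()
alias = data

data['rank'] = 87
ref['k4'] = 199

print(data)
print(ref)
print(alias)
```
{'id': 30, 'score': 7, 'rank': 87}
{'id': 30, 'score': 7, 'k4': 199}
{'id': 30, 'score': 7, 'rank': 87}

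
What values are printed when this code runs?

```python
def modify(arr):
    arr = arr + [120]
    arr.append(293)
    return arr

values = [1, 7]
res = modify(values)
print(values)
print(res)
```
[1, 7]
[1, 7, 120, 293]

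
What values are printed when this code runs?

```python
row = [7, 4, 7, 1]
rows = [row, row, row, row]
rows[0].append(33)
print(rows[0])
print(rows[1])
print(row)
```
[7, 4, 7, 1, 33]
[7, 4, 7, 1, 33]
[7, 4, 7, 1, 33]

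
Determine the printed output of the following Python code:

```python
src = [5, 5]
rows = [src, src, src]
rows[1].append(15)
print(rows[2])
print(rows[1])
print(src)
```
[5, 5, 15]
[5, 5, 15]
[5, 5, 15]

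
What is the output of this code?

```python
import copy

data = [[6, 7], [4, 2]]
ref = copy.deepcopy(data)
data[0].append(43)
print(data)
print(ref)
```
[[6, 7, 43], [4, 2]]
[[6, 7], [4, 2]]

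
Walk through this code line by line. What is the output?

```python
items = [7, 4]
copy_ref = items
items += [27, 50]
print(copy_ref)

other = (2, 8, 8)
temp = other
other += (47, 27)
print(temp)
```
[7, 4, 27, 50]
(2, 8, 8)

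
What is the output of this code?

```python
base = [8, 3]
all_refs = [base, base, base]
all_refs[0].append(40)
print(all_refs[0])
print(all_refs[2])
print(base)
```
[8, 3, 40]
[8, 3, 40]
[8, 3, 40]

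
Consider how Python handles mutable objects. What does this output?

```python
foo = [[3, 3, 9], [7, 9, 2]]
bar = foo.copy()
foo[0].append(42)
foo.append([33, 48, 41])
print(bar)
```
[[3, 3, 9, 42], [7, 9, 2]]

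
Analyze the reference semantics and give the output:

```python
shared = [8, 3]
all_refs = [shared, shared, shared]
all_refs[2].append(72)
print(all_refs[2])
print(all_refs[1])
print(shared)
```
[8, 3, 72]
[8, 3, 72]
[8, 3, 72]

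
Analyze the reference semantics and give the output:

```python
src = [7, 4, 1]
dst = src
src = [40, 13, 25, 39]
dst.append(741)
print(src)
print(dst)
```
[40, 13, 25, 39]
[7, 4, 1, 741]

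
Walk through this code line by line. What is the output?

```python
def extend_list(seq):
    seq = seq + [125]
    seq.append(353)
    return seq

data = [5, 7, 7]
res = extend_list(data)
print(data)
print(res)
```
[5, 7, 7]
[5, 7, 7, 125, 353]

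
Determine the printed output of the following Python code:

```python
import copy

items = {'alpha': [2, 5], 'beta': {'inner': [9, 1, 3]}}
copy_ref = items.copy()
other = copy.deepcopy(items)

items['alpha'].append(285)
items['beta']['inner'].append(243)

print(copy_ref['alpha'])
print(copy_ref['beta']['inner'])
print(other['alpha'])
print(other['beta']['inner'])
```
[2, 5, 285]
[9, 1, 3, 243]
[2, 5]
[9, 1, 3]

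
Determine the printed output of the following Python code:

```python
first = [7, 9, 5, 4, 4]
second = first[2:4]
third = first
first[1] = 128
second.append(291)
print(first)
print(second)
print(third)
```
[7, 128, 5, 4, 4]
[5, 4, 291]
[7, 128, 5, 4, 4]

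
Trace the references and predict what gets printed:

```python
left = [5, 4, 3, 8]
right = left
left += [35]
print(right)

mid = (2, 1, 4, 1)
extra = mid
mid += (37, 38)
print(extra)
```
[5, 4, 3, 8, 35]
(2, 1, 4, 1)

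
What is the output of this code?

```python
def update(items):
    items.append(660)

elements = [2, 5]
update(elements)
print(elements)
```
[2, 5, 660]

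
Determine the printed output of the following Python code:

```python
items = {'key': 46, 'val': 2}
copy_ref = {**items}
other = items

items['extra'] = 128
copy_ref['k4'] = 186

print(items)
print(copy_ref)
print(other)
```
{'key': 46, 'val': 2, 'extra': 128}
{'key': 46, 'val': 2, 'k4': 186}
{'key': 46, 'val': 2, 'extra': 128}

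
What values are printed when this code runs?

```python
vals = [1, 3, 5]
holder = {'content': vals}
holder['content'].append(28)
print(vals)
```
[1, 3, 5, 28]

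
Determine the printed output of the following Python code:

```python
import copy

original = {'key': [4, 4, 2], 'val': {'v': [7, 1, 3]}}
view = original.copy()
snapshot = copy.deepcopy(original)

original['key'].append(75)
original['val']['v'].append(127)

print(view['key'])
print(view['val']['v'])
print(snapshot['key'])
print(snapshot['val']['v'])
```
[4, 4, 2, 75]
[7, 1, 3, 127]
[4, 4, 2]
[7, 1, 3]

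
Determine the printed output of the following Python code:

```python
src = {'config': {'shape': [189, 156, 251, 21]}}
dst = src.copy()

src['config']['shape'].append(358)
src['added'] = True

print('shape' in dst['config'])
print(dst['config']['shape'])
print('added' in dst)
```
True
[189, 156, 251, 21, 358]
False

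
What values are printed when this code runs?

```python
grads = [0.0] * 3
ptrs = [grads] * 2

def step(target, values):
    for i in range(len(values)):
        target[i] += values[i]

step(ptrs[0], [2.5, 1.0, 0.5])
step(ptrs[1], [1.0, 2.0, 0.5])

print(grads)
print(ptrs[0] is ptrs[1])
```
[3.5, 3.0, 1.0]
True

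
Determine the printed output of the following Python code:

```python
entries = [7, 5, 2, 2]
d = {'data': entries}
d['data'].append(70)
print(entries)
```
[7, 5, 2, 2, 70]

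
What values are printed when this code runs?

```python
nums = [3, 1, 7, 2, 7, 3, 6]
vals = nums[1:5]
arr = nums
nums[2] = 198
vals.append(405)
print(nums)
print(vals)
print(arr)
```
[3, 1, 198, 2, 7, 3, 6]
[1, 7, 2, 7, 405]
[3, 1, 198, 2, 7, 3, 6]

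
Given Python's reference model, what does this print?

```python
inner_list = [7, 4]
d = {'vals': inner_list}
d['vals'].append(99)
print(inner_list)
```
[7, 4, 99]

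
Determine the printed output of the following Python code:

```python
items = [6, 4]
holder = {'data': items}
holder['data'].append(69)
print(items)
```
[6, 4, 69]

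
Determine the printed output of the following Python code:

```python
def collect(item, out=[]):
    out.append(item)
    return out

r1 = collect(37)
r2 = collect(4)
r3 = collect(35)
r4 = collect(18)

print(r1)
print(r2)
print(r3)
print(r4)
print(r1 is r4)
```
[37, 4, 35, 18]
[37, 4, 35, 18]
[37, 4, 35, 18]
[37, 4, 35, 18]
True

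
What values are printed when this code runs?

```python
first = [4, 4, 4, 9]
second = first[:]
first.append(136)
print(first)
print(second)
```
[4, 4, 4, 9, 136]
[4, 4, 4, 9]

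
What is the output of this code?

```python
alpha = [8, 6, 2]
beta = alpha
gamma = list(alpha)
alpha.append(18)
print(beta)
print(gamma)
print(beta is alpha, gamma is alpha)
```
[8, 6, 2, 18]
[8, 6, 2]
True False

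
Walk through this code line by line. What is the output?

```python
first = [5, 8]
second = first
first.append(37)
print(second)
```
[5, 8, 37]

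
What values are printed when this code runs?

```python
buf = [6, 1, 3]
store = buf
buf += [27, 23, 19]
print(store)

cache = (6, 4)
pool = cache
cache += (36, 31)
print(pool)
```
[6, 1, 3, 27, 23, 19]
(6, 4)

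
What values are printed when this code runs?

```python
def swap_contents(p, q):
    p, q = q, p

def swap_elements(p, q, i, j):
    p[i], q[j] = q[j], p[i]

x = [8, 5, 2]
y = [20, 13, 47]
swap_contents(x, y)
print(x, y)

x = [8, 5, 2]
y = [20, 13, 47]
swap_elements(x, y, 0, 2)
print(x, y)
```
[8, 5, 2] [20, 13, 47]
[47, 5, 2] [20, 13, 8]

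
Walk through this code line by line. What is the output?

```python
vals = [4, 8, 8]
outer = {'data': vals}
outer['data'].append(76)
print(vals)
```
[4, 8, 8, 76]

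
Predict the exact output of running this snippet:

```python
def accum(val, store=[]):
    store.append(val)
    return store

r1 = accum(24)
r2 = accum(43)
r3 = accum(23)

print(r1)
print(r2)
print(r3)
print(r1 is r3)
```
[24, 43, 23]
[24, 43, 23]
[24, 43, 23]
True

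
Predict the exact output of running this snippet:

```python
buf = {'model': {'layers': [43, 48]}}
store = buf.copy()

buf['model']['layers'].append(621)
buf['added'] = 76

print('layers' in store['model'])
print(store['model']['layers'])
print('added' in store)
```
True
[43, 48, 621]
False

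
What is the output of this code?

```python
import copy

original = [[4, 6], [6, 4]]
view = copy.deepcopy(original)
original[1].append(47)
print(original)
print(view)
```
[[4, 6], [6, 4, 47]]
[[4, 6], [6, 4]]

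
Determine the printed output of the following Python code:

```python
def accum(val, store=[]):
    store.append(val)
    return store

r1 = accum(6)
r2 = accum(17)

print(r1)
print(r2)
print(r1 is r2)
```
[6, 17]
[6, 17]
True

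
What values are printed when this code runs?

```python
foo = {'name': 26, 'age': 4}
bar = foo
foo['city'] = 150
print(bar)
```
{'name': 26, 'age': 4, 'city': 150}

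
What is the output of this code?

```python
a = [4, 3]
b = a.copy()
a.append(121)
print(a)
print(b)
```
[4, 3, 121]
[4, 3]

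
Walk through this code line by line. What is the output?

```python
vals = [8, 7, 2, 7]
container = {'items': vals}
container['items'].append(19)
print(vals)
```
[8, 7, 2, 7, 19]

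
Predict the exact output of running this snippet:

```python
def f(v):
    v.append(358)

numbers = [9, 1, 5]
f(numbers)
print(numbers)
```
[9, 1, 5, 358]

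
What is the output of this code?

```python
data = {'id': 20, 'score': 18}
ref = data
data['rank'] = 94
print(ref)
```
{'id': 20, 'score': 18, 'rank': 94}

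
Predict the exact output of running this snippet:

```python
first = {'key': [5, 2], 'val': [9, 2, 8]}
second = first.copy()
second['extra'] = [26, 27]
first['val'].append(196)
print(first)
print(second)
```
{'key': [5, 2], 'val': [9, 2, 8, 196]}
{'key': [5, 2], 'val': [9, 2, 8, 196], 'extra': [26, 27]}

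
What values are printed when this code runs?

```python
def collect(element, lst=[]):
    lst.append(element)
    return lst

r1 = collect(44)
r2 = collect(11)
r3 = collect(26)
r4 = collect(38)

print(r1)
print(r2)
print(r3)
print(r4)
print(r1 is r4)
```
[44, 11, 26, 38]
[44, 11, 26, 38]
[44, 11, 26, 38]
[44, 11, 26, 38]
True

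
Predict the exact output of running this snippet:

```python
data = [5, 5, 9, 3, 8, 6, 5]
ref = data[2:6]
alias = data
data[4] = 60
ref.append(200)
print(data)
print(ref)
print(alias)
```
[5, 5, 9, 3, 60, 6, 5]
[9, 3, 8, 6, 200]
[5, 5, 9, 3, 60, 6, 5]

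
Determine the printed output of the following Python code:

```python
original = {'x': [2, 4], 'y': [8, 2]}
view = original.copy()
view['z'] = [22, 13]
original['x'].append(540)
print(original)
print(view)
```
{'x': [2, 4, 540], 'y': [8, 2]}
{'x': [2, 4, 540], 'y': [8, 2], 'z': [22, 13]}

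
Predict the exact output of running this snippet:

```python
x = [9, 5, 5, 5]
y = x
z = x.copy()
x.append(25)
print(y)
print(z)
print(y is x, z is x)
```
[9, 5, 5, 5, 25]
[9, 5, 5, 5]
True False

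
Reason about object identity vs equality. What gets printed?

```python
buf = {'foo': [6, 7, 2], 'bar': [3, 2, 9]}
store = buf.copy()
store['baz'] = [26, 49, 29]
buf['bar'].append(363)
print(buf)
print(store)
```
{'foo': [6, 7, 2], 'bar': [3, 2, 9, 363]}
{'foo': [6, 7, 2], 'bar': [3, 2, 9, 363], 'baz': [26, 49, 29]}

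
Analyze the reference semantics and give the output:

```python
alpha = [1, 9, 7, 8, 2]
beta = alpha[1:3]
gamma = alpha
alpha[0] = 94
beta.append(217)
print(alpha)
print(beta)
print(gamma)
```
[94, 9, 7, 8, 2]
[9, 7, 217]
[94, 9, 7, 8, 2]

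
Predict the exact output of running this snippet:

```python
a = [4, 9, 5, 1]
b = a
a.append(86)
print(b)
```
[4, 9, 5, 1, 86]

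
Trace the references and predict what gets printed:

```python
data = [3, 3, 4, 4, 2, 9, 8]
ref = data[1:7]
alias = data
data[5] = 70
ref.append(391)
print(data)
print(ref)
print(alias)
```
[3, 3, 4, 4, 2, 70, 8]
[3, 4, 4, 2, 9, 8, 391]
[3, 3, 4, 4, 2, 70, 8]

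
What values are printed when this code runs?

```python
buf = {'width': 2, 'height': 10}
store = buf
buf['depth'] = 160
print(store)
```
{'width': 2, 'height': 10, 'depth': 160}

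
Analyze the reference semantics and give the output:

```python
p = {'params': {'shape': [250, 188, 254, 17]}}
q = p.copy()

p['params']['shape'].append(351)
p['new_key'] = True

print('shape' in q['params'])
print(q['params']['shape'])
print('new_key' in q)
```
True
[250, 188, 254, 17, 351]
False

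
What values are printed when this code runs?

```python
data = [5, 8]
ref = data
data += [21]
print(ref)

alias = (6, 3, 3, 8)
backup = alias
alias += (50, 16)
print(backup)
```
[5, 8, 21]
(6, 3, 3, 8)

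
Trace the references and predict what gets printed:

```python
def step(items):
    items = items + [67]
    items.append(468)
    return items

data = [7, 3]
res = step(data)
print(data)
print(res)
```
[7, 3]
[7, 3, 67, 468]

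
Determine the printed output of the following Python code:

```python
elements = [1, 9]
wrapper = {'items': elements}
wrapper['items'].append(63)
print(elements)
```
[1, 9, 63]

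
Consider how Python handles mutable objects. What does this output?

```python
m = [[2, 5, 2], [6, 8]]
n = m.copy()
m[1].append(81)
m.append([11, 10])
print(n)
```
[[2, 5, 2], [6, 8, 81]]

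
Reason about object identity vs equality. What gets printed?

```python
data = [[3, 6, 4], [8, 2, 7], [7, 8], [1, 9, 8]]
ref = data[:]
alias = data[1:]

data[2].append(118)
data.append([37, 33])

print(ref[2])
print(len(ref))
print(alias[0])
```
[7, 8, 118]
4
[8, 2, 7]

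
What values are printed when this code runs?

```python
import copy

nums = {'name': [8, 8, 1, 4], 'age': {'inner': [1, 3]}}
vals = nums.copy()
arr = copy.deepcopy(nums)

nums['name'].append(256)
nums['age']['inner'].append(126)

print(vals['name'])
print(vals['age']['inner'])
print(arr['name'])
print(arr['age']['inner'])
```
[8, 8, 1, 4, 256]
[1, 3, 126]
[8, 8, 1, 4]
[1, 3]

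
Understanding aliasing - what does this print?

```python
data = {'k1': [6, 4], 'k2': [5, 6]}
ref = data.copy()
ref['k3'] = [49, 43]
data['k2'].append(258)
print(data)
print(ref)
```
{'k1': [6, 4], 'k2': [5, 6, 258]}
{'k1': [6, 4], 'k2': [5, 6, 258], 'k3': [49, 43]}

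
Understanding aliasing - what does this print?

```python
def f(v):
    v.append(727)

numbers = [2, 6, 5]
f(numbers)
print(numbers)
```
[2, 6, 5, 727]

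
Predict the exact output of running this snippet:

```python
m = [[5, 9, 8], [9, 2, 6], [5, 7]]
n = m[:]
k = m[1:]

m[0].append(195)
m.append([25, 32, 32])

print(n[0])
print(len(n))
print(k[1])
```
[5, 9, 8, 195]
3
[5, 7]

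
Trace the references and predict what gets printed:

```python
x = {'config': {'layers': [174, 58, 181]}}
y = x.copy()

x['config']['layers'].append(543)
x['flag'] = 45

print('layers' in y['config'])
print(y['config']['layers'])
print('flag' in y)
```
True
[174, 58, 181, 543]
False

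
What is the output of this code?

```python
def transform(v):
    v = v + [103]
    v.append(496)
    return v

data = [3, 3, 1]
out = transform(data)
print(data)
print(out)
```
[3, 3, 1]
[3, 3, 1, 103, 496]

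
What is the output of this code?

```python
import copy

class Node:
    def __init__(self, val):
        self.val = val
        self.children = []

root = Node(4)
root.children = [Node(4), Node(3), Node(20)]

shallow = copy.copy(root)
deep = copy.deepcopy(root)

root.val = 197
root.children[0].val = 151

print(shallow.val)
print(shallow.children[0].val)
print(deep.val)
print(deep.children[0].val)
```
4
151
4
4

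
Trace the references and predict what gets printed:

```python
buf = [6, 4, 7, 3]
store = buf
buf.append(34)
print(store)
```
[6, 4, 7, 3, 34]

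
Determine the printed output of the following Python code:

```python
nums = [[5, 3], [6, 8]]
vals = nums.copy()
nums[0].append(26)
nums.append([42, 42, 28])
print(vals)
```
[[5, 3, 26], [6, 8]]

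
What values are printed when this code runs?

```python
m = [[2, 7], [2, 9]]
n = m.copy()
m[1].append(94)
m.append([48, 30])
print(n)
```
[[2, 7], [2, 9, 94]]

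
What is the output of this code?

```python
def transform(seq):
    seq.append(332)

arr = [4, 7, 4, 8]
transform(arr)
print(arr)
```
[4, 7, 4, 8, 332]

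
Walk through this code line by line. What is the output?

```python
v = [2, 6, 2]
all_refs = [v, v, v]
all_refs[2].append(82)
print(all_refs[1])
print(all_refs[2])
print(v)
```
[2, 6, 2, 82]
[2, 6, 2, 82]
[2, 6, 2, 82]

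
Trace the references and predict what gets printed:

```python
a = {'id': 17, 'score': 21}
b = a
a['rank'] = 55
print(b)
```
{'id': 17, 'score': 21, 'rank': 55}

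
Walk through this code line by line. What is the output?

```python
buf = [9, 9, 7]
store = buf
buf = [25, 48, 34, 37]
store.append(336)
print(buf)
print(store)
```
[25, 48, 34, 37]
[9, 9, 7, 336]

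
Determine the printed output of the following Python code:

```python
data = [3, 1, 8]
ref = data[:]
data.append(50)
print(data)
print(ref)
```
[3, 1, 8, 50]
[3, 1, 8]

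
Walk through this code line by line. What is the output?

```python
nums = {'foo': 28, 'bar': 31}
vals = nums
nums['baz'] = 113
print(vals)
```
{'foo': 28, 'bar': 31, 'baz': 113}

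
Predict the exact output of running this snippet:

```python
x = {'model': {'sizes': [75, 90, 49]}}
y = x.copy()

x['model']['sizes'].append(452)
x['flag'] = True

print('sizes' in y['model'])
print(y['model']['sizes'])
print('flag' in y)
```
True
[75, 90, 49, 452]
False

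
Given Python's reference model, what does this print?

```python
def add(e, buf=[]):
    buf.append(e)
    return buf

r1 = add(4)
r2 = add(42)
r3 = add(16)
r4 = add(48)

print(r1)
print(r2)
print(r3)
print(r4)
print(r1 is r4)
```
[4, 42, 16, 48]
[4, 42, 16, 48]
[4, 42, 16, 48]
[4, 42, 16, 48]
True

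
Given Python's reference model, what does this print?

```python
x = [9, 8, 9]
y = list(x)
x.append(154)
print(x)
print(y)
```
[9, 8, 9, 154]
[9, 8, 9]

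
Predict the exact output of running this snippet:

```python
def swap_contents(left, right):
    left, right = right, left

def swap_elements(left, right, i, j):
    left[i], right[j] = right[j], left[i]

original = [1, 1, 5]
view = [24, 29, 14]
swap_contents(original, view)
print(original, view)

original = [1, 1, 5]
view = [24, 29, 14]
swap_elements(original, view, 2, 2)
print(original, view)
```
[1, 1, 5] [24, 29, 14]
[1, 1, 14] [24, 29, 5]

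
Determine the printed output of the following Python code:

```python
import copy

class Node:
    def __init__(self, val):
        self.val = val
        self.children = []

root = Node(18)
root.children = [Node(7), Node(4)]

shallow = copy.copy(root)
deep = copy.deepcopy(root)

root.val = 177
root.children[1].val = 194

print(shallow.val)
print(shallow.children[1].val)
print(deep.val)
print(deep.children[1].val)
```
18
194
18
4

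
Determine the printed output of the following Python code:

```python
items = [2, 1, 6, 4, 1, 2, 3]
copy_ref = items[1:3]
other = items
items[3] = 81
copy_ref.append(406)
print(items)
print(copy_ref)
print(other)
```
[2, 1, 6, 81, 1, 2, 3]
[1, 6, 406]
[2, 1, 6, 81, 1, 2, 3]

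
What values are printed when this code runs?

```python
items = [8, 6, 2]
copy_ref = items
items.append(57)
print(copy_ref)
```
[8, 6, 2, 57]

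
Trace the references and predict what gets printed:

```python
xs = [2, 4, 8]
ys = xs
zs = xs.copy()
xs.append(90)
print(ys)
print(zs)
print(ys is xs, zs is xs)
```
[2, 4, 8, 90]
[2, 4, 8]
True False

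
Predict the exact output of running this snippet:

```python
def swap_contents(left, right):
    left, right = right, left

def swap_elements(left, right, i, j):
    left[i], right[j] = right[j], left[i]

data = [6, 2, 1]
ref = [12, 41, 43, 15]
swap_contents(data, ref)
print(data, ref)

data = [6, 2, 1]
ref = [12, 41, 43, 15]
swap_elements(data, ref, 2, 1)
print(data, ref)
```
[6, 2, 1] [12, 41, 43, 15]
[6, 2, 41] [12, 1, 43, 15]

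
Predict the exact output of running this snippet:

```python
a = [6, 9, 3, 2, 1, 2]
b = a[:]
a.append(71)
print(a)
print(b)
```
[6, 9, 3, 2, 1, 2, 71]
[6, 9, 3, 2, 1, 2]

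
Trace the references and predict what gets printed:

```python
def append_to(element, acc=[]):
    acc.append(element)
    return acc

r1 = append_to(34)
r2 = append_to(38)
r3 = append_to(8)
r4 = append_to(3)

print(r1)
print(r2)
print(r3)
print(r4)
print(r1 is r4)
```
[34, 38, 8, 3]
[34, 38, 8, 3]
[34, 38, 8, 3]
[34, 38, 8, 3]
True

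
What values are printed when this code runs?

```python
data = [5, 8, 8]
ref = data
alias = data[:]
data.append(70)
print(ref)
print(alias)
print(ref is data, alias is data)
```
[5, 8, 8, 70]
[5, 8, 8]
True False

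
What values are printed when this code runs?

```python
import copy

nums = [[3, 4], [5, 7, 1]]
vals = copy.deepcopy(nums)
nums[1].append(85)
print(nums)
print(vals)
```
[[3, 4], [5, 7, 1, 85]]
[[3, 4], [5, 7, 1]]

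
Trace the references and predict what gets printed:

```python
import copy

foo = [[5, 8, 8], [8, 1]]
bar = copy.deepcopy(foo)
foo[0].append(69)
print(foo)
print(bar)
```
[[5, 8, 8, 69], [8, 1]]
[[5, 8, 8], [8, 1]]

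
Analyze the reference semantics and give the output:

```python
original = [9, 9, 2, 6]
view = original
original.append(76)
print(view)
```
[9, 9, 2, 6, 76]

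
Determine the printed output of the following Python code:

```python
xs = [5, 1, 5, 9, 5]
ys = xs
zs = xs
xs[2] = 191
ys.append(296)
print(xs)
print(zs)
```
[5, 1, 191, 9, 5, 296]
[5, 1, 191, 9, 5, 296]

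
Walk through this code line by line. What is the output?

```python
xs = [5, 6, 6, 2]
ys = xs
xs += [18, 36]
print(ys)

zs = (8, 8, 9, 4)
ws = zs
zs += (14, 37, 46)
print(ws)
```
[5, 6, 6, 2, 18, 36]
(8, 8, 9, 4)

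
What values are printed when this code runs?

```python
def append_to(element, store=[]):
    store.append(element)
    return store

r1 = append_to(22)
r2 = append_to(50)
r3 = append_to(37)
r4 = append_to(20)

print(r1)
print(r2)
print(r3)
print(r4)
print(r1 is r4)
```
[22, 50, 37, 20]
[22, 50, 37, 20]
[22, 50, 37, 20]
[22, 50, 37, 20]
True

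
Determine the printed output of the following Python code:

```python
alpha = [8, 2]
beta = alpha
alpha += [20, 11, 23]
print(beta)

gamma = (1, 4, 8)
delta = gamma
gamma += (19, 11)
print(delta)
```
[8, 2, 20, 11, 23]
(1, 4, 8)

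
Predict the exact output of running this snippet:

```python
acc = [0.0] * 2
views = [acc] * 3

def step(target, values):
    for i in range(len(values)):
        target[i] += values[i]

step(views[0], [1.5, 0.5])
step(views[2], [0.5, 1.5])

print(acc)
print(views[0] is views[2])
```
[2.0, 2.0]
True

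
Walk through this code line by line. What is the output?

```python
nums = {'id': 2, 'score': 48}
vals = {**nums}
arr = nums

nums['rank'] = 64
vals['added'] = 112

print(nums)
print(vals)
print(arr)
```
{'id': 2, 'score': 48, 'rank': 64}
{'id': 2, 'score': 48, 'added': 112}
{'id': 2, 'score': 48, 'rank': 64}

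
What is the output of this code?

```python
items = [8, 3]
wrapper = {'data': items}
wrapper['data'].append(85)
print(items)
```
[8, 3, 85]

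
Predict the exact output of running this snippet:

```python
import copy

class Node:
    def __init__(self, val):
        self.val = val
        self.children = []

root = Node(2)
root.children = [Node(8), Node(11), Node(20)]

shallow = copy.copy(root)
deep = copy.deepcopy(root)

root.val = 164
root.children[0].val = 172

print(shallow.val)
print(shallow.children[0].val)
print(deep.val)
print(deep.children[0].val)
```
2
172
2
8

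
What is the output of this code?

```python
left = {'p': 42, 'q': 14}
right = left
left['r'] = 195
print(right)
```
{'p': 42, 'q': 14, 'r': 195}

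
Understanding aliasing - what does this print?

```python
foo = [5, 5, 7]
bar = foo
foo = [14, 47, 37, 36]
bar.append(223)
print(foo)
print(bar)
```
[14, 47, 37, 36]
[5, 5, 7, 223]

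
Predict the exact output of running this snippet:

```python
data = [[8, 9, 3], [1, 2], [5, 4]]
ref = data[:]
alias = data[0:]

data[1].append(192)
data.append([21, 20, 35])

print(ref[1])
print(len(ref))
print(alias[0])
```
[1, 2, 192]
3
[8, 9, 3]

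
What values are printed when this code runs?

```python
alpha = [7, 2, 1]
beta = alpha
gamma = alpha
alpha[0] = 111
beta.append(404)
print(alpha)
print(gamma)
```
[111, 2, 1, 404]
[111, 2, 1, 404]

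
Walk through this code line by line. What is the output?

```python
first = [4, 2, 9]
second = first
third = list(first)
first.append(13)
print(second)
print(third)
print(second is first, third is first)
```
[4, 2, 9, 13]
[4, 2, 9]
True False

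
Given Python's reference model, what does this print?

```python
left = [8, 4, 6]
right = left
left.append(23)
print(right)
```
[8, 4, 6, 23]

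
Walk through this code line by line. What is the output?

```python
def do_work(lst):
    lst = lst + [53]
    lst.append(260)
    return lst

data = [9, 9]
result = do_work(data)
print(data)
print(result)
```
[9, 9]
[9, 9, 53, 260]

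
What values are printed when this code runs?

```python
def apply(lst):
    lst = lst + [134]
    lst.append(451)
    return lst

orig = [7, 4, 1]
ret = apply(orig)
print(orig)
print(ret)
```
[7, 4, 1]
[7, 4, 1, 134, 451]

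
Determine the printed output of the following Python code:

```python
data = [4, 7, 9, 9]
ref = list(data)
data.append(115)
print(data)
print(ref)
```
[4, 7, 9, 9, 115]
[4, 7, 9, 9]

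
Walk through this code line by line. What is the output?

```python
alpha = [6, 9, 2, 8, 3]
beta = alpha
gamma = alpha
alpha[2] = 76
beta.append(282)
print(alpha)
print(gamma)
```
[6, 9, 76, 8, 3, 282]
[6, 9, 76, 8, 3, 282]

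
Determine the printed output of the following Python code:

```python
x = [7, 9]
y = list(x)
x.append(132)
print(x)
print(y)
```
[7, 9, 132]
[7, 9]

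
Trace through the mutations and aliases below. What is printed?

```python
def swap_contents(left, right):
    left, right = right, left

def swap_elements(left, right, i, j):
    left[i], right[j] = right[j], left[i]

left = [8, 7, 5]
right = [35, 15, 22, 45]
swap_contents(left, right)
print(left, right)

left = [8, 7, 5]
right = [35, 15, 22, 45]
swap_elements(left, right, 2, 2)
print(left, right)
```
[8, 7, 5] [35, 15, 22, 45]
[8, 7, 22] [35, 15, 5, 45]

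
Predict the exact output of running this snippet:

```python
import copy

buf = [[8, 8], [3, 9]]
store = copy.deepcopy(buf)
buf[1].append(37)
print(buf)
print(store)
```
[[8, 8], [3, 9, 37]]
[[8, 8], [3, 9]]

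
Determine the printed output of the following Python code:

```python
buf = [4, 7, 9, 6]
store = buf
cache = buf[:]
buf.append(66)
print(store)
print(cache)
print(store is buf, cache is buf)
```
[4, 7, 9, 6, 66]
[4, 7, 9, 6]
True False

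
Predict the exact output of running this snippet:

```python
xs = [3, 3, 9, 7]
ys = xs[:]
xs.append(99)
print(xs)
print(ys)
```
[3, 3, 9, 7, 99]
[3, 3, 9, 7]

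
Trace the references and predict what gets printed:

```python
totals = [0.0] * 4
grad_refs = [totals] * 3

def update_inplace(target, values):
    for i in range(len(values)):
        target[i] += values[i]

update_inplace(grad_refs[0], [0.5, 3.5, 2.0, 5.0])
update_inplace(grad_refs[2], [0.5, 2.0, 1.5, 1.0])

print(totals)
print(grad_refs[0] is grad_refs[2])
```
[1.0, 5.5, 3.5, 6.0]
True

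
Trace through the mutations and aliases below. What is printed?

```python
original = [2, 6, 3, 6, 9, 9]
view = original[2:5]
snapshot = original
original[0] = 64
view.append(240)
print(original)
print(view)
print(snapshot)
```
[64, 6, 3, 6, 9, 9]
[3, 6, 9, 240]
[64, 6, 3, 6, 9, 9]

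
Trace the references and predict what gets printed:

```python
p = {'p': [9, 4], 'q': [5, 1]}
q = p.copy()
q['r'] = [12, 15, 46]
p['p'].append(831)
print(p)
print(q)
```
{'p': [9, 4, 831], 'q': [5, 1]}
{'p': [9, 4, 831], 'q': [5, 1], 'r': [12, 15, 46]}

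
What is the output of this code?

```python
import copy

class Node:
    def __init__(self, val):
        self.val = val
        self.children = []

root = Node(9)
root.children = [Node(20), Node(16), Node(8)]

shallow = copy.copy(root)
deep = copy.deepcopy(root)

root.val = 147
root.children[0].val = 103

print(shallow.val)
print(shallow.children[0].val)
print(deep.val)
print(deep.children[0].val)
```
9
103
9
20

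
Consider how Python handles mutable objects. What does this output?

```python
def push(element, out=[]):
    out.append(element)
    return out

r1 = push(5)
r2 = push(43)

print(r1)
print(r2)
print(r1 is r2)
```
[5, 43]
[5, 43]
True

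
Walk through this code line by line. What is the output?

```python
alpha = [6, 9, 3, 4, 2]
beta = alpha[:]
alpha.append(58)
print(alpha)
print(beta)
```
[6, 9, 3, 4, 2, 58]
[6, 9, 3, 4, 2]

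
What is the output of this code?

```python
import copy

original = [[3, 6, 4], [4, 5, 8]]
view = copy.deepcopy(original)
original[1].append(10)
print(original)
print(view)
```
[[3, 6, 4], [4, 5, 8, 10]]
[[3, 6, 4], [4, 5, 8]]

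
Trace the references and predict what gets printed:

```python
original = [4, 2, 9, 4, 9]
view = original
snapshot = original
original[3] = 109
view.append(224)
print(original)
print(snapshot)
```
[4, 2, 9, 109, 9, 224]
[4, 2, 9, 109, 9, 224]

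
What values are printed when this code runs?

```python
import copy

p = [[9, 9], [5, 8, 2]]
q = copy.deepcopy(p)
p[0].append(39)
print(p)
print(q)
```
[[9, 9, 39], [5, 8, 2]]
[[9, 9], [5, 8, 2]]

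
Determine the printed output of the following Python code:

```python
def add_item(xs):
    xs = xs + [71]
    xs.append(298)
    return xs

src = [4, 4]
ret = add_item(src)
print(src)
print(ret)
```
[4, 4]
[4, 4, 71, 298]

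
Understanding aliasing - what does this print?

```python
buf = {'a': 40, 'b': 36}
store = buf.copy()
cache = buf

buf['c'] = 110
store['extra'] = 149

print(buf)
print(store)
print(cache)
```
{'a': 40, 'b': 36, 'c': 110}
{'a': 40, 'b': 36, 'extra': 149}
{'a': 40, 'b': 36, 'c': 110}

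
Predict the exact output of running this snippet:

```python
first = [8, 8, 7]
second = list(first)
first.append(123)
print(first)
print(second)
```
[8, 8, 7, 123]
[8, 8, 7]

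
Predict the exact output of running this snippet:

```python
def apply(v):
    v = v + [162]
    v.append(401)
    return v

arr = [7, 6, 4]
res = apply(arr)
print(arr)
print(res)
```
[7, 6, 4]
[7, 6, 4, 162, 401]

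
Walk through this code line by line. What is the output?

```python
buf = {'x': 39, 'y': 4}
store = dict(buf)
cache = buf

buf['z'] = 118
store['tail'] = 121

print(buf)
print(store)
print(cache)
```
{'x': 39, 'y': 4, 'z': 118}
{'x': 39, 'y': 4, 'tail': 121}
{'x': 39, 'y': 4, 'z': 118}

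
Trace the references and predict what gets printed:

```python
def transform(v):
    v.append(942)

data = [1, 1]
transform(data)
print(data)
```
[1, 1, 942]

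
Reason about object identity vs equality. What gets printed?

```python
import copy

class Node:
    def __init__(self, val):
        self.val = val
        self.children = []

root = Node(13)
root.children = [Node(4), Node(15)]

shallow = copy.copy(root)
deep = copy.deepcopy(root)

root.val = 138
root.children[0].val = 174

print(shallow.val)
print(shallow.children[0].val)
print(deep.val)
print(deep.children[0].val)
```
13
174
13
4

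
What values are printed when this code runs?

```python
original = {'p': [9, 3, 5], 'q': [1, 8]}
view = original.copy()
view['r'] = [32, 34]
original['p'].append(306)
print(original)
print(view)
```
{'p': [9, 3, 5, 306], 'q': [1, 8]}
{'p': [9, 3, 5, 306], 'q': [1, 8], 'r': [32, 34]}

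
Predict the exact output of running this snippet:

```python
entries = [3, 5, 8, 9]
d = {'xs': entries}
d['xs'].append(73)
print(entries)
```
[3, 5, 8, 9, 73]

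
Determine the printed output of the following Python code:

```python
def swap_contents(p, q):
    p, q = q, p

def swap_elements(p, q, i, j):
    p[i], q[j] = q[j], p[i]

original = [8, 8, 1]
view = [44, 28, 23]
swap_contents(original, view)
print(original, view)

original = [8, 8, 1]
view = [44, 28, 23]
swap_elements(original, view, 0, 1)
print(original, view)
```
[8, 8, 1] [44, 28, 23]
[28, 8, 1] [44, 8, 23]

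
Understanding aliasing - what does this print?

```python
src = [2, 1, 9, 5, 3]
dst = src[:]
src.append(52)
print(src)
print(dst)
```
[2, 1, 9, 5, 3, 52]
[2, 1, 9, 5, 3]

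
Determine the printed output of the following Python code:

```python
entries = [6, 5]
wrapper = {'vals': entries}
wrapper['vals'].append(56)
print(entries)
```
[6, 5, 56]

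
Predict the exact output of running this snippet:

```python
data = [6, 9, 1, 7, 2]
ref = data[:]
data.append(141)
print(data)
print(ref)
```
[6, 9, 1, 7, 2, 141]
[6, 9, 1, 7, 2]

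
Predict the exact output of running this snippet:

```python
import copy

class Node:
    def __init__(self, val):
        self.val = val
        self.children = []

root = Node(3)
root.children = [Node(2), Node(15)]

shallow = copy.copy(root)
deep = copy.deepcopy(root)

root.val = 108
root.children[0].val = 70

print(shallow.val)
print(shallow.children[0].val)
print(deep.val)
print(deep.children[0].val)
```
3
70
3
2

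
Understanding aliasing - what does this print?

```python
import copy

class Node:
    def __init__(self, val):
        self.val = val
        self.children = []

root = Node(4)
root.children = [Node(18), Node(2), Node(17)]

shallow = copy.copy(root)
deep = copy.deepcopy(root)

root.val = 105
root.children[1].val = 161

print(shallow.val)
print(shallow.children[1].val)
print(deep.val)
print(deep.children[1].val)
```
4
161
4
2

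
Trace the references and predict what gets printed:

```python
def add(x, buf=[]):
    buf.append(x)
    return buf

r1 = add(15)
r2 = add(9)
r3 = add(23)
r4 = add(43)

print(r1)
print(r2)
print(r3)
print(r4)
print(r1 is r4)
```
[15, 9, 23, 43]
[15, 9, 23, 43]
[15, 9, 23, 43]
[15, 9, 23, 43]
True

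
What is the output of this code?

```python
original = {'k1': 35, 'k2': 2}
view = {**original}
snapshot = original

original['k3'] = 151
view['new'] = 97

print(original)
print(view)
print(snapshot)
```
{'k1': 35, 'k2': 2, 'k3': 151}
{'k1': 35, 'k2': 2, 'new': 97}
{'k1': 35, 'k2': 2, 'k3': 151}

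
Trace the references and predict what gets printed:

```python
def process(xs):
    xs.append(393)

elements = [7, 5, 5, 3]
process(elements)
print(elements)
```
[7, 5, 5, 3, 393]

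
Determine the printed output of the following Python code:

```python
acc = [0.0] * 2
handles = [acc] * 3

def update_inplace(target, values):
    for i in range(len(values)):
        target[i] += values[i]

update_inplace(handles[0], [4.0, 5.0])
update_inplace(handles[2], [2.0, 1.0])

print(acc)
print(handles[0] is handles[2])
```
[6.0, 6.0]
True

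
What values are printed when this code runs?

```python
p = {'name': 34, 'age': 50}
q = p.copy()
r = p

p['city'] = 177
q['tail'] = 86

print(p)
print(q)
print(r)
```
{'name': 34, 'age': 50, 'city': 177}
{'name': 34, 'age': 50, 'tail': 86}
{'name': 34, 'age': 50, 'city': 177}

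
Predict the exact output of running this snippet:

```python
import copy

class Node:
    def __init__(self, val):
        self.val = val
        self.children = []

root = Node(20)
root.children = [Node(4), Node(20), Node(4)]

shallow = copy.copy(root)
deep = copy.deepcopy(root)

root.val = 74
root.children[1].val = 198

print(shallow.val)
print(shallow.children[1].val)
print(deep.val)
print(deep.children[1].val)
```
20
198
20
20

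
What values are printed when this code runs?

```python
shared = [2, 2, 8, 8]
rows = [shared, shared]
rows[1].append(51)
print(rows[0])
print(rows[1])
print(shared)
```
[2, 2, 8, 8, 51]
[2, 2, 8, 8, 51]
[2, 2, 8, 8, 51]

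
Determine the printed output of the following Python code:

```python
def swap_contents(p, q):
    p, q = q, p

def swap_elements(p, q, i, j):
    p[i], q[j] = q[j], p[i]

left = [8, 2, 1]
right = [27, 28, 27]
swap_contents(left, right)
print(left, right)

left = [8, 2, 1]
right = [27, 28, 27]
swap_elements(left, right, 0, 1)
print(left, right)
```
[8, 2, 1] [27, 28, 27]
[28, 2, 1] [27, 8, 27]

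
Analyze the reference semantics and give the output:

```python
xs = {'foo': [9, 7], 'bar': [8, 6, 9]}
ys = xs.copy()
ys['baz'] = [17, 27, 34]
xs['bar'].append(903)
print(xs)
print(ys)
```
{'foo': [9, 7], 'bar': [8, 6, 9, 903]}
{'foo': [9, 7], 'bar': [8, 6, 9, 903], 'baz': [17, 27, 34]}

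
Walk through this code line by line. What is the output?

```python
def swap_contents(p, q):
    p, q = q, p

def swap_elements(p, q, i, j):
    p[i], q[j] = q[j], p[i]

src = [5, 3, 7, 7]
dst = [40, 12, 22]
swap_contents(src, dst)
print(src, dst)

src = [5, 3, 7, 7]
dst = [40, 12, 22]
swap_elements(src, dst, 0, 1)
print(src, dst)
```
[5, 3, 7, 7] [40, 12, 22]
[12, 3, 7, 7] [40, 5, 22]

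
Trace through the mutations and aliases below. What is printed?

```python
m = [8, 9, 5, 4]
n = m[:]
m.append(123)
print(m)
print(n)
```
[8, 9, 5, 4, 123]
[8, 9, 5, 4]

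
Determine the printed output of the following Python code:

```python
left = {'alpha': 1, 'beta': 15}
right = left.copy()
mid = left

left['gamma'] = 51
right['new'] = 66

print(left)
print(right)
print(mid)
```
{'alpha': 1, 'beta': 15, 'gamma': 51}
{'alpha': 1, 'beta': 15, 'new': 66}
{'alpha': 1, 'beta': 15, 'gamma': 51}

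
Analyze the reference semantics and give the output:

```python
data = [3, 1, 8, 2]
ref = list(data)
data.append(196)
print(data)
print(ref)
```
[3, 1, 8, 2, 196]
[3, 1, 8, 2]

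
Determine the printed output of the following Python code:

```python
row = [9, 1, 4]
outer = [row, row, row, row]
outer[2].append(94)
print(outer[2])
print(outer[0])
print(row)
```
[9, 1, 4, 94]
[9, 1, 4, 94]
[9, 1, 4, 94]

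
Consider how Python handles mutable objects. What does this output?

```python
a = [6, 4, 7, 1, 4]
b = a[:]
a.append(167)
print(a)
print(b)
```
[6, 4, 7, 1, 4, 167]
[6, 4, 7, 1, 4]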